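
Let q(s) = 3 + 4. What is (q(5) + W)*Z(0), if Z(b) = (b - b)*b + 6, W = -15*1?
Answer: -48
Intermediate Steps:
q(s) = 7
W = -15
Z(b) = 6 (Z(b) = 0*b + 6 = 0 + 6 = 6)
(q(5) + W)*Z(0) = (7 - 15)*6 = -8*6 = -48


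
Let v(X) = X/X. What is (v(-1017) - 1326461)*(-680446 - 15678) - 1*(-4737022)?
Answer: 923385378062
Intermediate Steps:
v(X) = 1
(v(-1017) - 1326461)*(-680446 - 15678) - 1*(-4737022) = (1 - 1326461)*(-680446 - 15678) - 1*(-4737022) = -1326460*(-696124) + 4737022 = 923380641040 + 4737022 = 923385378062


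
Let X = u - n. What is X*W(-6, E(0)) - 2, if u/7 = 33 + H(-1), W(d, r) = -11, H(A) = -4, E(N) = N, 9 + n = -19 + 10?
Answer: -2433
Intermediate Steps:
n = -18 (n = -9 + (-19 + 10) = -9 - 9 = -18)
u = 203 (u = 7*(33 - 4) = 7*29 = 203)
X = 221 (X = 203 - 1*(-18) = 203 + 18 = 221)
X*W(-6, E(0)) - 2 = 221*(-11) - 2 = -2431 - 2 = -2433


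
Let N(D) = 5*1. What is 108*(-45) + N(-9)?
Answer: -4855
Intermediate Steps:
N(D) = 5
108*(-45) + N(-9) = 108*(-45) + 5 = -4860 + 5 = -4855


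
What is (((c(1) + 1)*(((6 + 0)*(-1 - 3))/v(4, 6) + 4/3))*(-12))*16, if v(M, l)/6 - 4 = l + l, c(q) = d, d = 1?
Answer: -416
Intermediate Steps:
c(q) = 1
v(M, l) = 24 + 12*l (v(M, l) = 24 + 6*(l + l) = 24 + 6*(2*l) = 24 + 12*l)
(((c(1) + 1)*(((6 + 0)*(-1 - 3))/v(4, 6) + 4/3))*(-12))*16 = (((1 + 1)*(((6 + 0)*(-1 - 3))/(24 + 12*6) + 4/3))*(-12))*16 = ((2*((6*(-4))/(24 + 72) + 4*(⅓)))*(-12))*16 = ((2*(-24/96 + 4/3))*(-12))*16 = ((2*(-24*1/96 + 4/3))*(-12))*16 = ((2*(-¼ + 4/3))*(-12))*16 = ((2*(13/12))*(-12))*16 = ((13/6)*(-12))*16 = -26*16 = -416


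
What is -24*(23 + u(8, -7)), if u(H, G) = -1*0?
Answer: -552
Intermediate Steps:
u(H, G) = 0
-24*(23 + u(8, -7)) = -24*(23 + 0) = -24*23 = -552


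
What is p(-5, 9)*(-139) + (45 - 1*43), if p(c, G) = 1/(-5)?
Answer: 149/5 ≈ 29.800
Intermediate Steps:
p(c, G) = -1/5
p(-5, 9)*(-139) + (45 - 1*43) = -1/5*(-139) + (45 - 1*43) = 139/5 + (45 - 43) = 139/5 + 2 = 149/5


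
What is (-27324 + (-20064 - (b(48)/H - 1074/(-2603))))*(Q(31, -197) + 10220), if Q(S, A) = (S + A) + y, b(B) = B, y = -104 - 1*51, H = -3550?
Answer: -114072848393538/243175 ≈ -4.6910e+8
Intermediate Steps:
y = -155 (y = -104 - 51 = -155)
Q(S, A) = -155 + A + S (Q(S, A) = (S + A) - 155 = (A + S) - 155 = -155 + A + S)
(-27324 + (-20064 - (b(48)/H - 1074/(-2603))))*(Q(31, -197) + 10220) = (-27324 + (-20064 - (48/(-3550) - 1074/(-2603))))*((-155 - 197 + 31) + 10220) = (-27324 + (-20064 - (48*(-1/3550) - 1074*(-1/2603))))*(-321 + 10220) = (-27324 + (-20064 - (-24/1775 + 1074/2603)))*9899 = (-27324 + (-20064 - 1*1843878/4620325))*9899 = (-27324 + (-20064 - 1843878/4620325))*9899 = (-27324 - 92704044678/4620325)*9899 = -218949804978/4620325*9899 = -114072848393538/243175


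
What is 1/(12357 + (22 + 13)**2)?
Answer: 1/13582 ≈ 7.3627e-5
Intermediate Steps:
1/(12357 + (22 + 13)**2) = 1/(12357 + 35**2) = 1/(12357 + 1225) = 1/13582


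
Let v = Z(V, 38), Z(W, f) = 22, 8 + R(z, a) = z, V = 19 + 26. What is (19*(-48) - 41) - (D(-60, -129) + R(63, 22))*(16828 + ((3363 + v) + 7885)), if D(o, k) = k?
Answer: 2078299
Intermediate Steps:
V = 45
R(z, a) = -8 + z
v = 22
(19*(-48) - 41) - (D(-60, -129) + R(63, 22))*(16828 + ((3363 + v) + 7885)) = (19*(-48) - 41) - (-129 + (-8 + 63))*(16828 + ((3363 + 22) + 7885)) = (-912 - 41) - (-129 + 55)*(16828 + (3385 + 7885)) = -953 - (-74)*(16828 + 11270) = -953 - (-74)*28098 = -953 - 1*(-2079252) = -953 + 2079252 = 2078299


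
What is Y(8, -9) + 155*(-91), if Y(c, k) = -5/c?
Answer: -112845/8 ≈ -14106.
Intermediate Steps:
Y(8, -9) + 155*(-91) = -5/8 + 155*(-91) = -5*⅛ - 14105 = -5/8 - 14105 = -112845/8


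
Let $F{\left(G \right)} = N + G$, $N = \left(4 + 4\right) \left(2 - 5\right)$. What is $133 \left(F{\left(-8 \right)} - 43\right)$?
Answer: $-9975$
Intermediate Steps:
$N = -24$ ($N = 8 \left(-3\right) = -24$)
$F{\left(G \right)} = -24 + G$
$133 \left(F{\left(-8 \right)} - 43\right) = 133 \left(\left(-24 - 8\right) - 43\right) = 133 \left(-32 - 43\right) = 133 \left(-75\right) = -9975$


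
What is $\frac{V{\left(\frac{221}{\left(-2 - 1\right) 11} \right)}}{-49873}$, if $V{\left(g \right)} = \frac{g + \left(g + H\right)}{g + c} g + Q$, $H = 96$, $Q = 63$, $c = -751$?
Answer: $- \frac{559423}{437785194} \approx -0.0012778$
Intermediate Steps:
$V{\left(g \right)} = 63 + \frac{g \left(96 + 2 g\right)}{-751 + g}$ ($V{\left(g \right)} = \frac{g + \left(g + 96\right)}{g - 751} g + 63 = \frac{g + \left(96 + g\right)}{-751 + g} g + 63 = \frac{96 + 2 g}{-751 + g} g + 63 = \frac{g \left(96 + 2 g\right)}{-751 + g} + 63 = 63 + \frac{g \left(96 + 2 g\right)}{-751 + g}$)
$\frac{V{\left(\frac{221}{\left(-2 - 1\right) 11} \right)}}{-49873} = \frac{\frac{1}{-751 + \frac{221}{\left(-2 - 1\right) 11}} \left(-47313 + 2 \left(\frac{221}{\left(-2 - 1\right) 11}\right)^{2} + 159 \frac{221}{\left(-2 - 1\right) 11}\right)}{-49873} = \frac{-47313 + 2 \left(\frac{221}{\left(-3\right) 11}\right)^{2} + 159 \frac{221}{\left(-3\right) 11}}{-751 + \frac{221}{\left(-3\right) 11}} \left(- \frac{1}{49873}\right) = \frac{-47313 + 2 \left(\frac{221}{-33}\right)^{2} + 159 \frac{221}{-33}}{-751 + \frac{221}{-33}} \left(- \frac{1}{49873}\right) = \frac{-47313 + 2 \left(221 \left(- \frac{1}{33}\right)\right)^{2} + 159 \cdot 221 \left(- \frac{1}{33}\right)}{-751 + 221 \left(- \frac{1}{33}\right)} \left(- \frac{1}{49873}\right) = \frac{-47313 + 2 \left(- \frac{221}{33}\right)^{2} + 159 \left(- \frac{221}{33}\right)}{-751 - \frac{221}{33}} \left(- \frac{1}{49873}\right) = \frac{-47313 + 2 \cdot \frac{48841}{1089} - \frac{11713}{11}}{- \frac{25004}{33}} \left(- \frac{1}{49873}\right) = - \frac{33 \left(-47313 + \frac{97682}{1089} - \frac{11713}{11}\right)}{25004} \left(- \frac{1}{49873}\right) = \left(- \frac{33}{25004}\right) \left(- \frac{52585762}{1089}\right) \left(- \frac{1}{49873}\right) = \frac{559423}{8778} \left(- \frac{1}{49873}\right) = - \frac{559423}{437785194}$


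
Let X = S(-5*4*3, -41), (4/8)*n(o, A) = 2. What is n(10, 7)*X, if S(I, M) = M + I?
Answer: -404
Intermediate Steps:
n(o, A) = 4 (n(o, A) = 2*2 = 4)
S(I, M) = I + M
X = -101 (X = -5*4*3 - 41 = -20*3 - 41 = -60 - 41 = -101)
n(10, 7)*X = 4*(-101) = -404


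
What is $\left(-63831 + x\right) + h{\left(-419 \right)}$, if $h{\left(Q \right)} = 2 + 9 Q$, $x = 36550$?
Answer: $-31050$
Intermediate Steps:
$\left(-63831 + x\right) + h{\left(-419 \right)} = \left(-63831 + 36550\right) + \left(2 + 9 \left(-419\right)\right) = -27281 + \left(2 - 3771\right) = -27281 - 3769 = -31050$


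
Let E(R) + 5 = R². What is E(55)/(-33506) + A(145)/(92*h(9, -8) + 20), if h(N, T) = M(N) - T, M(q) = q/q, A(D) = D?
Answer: 1148705/14206544 ≈ 0.080857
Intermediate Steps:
M(q) = 1
h(N, T) = 1 - T
E(R) = -5 + R²
E(55)/(-33506) + A(145)/(92*h(9, -8) + 20) = (-5 + 55²)/(-33506) + 145/(92*(1 - 1*(-8)) + 20) = (-5 + 3025)*(-1/33506) + 145/(92*(1 + 8) + 20) = 3020*(-1/33506) + 145/(92*9 + 20) = -1510/16753 + 145/(828 + 20) = -1510/16753 + 145/848 = 1148705/14206544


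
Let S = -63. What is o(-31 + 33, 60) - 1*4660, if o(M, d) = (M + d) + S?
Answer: -4661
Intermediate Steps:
o(M, d) = -63 + M + d (o(M, d) = (M + d) - 63 = -63 + M + d)
o(-31 + 33, 60) - 1*4660 = (-63 + (-31 + 33) + 60) - 1*4660 = (-63 + 2 + 60) - 4660 = -1 - 4660 = -4661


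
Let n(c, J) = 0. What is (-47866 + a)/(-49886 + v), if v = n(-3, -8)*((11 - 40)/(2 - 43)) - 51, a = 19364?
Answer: 28502/49937 ≈ 0.57076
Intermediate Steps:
v = -51 (v = 0*((11 - 40)/(2 - 43)) - 51 = 0*(-29/(-41)) - 51 = 0*(-29*(-1/41)) - 51 = 0*(29/41) - 51 = 0 - 51 = -51)
(-47866 + a)/(-49886 + v) = (-47866 + 19364)/(-49886 - 51) = -28502/(-49937) = -28502*(-1/49937) = 28502/49937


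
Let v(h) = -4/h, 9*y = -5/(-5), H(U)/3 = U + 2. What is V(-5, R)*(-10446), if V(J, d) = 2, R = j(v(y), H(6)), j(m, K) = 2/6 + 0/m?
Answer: -20892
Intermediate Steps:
H(U) = 6 + 3*U (H(U) = 3*(U + 2) = 3*(2 + U) = 6 + 3*U)
y = ⅑ (y = (-5/(-5))/9 = (-5*(-⅕))/9 = (⅑)*1 = ⅑ ≈ 0.11111)
j(m, K) = ⅓ (j(m, K) = 2*(⅙) + 0 = ⅓ + 0 = ⅓)
R = ⅓ ≈ 0.33333
V(-5, R)*(-10446) = 2*(-10446) = -20892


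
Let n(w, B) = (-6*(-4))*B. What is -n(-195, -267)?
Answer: 6408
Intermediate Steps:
n(w, B) = 24*B
-n(-195, -267) = -24*(-267) = -1*(-6408) = 6408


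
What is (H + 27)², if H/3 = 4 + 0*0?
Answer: 1521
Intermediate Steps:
H = 12 (H = 3*(4 + 0*0) = 3*(4 + 0) = 3*4 = 12)
(H + 27)² = (12 + 27)² = 39² = 1521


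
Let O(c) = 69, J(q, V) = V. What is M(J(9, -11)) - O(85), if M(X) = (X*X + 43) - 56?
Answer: 39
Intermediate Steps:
M(X) = -13 + X² (M(X) = (X² + 43) - 56 = (43 + X²) - 56 = -13 + X²)
M(J(9, -11)) - O(85) = (-13 + (-11)²) - 1*69 = (-13 + 121) - 69 = 108 - 69 = 39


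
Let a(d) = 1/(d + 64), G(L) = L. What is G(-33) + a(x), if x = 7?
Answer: -2342/71 ≈ -32.986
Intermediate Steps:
a(d) = 1/(64 + d)
G(-33) + a(x) = -33 + 1/(64 + 7) = -33 + 1/71 = -2342/71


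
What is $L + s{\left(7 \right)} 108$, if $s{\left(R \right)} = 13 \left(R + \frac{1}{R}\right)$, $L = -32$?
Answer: $\frac{69976}{7} \approx 9996.6$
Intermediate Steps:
$s{\left(R \right)} = 13 R + \frac{13}{R}$
$L + s{\left(7 \right)} 108 = -32 + \left(13 \cdot 7 + \frac{13}{7}\right) 108 = -32 + \left(91 + 13 \cdot \frac{1}{7}\right) 108 = -32 + \left(91 + \frac{13}{7}\right) 108 = -32 + \frac{650}{7} \cdot 108 = -32 + \frac{70200}{7} = \frac{69976}{7}$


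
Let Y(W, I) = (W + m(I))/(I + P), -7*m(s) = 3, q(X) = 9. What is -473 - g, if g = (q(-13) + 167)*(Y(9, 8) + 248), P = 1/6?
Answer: -15196863/343 ≈ -44306.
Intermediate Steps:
P = 1/6 ≈ 0.16667
m(s) = -3/7 (m(s) = -1/7*3 = -3/7)
Y(W, I) = (-3/7 + W)/(1/6 + I) (Y(W, I) = (W - 3/7)/(I + 1/6) = (-3/7 + W)/(1/6 + I))
g = 15034624/343 (g = (9 + 167)*(6*(-3 + 7*9)/(7*(1 + 6*8)) + 248) = 176*(6*(-3 + 63)/(7*(1 + 48)) + 248) = 176*((6/7)*60/49 + 248) = 176*((6/7)*(1/49)*60 + 248) = 176*(360/343 + 248) = 176*(85424/343) = 15034624/343 ≈ 43833.)
-473 - g = -473 - 1*15034624/343 = -473 - 15034624/343 = -15196863/343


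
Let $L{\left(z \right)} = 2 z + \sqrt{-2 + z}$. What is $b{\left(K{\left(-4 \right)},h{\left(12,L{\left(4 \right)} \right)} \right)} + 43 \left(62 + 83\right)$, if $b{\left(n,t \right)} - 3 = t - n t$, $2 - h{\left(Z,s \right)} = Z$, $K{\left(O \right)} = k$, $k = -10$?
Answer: $6128$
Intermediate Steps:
$K{\left(O \right)} = -10$
$L{\left(z \right)} = \sqrt{-2 + z} + 2 z$
$h{\left(Z,s \right)} = 2 - Z$
$b{\left(n,t \right)} = 3 + t - n t$ ($b{\left(n,t \right)} = 3 - \left(- t + n t\right) = 3 + t - n t$)
$b{\left(K{\left(-4 \right)},h{\left(12,L{\left(4 \right)} \right)} \right)} + 43 \left(62 + 83\right) = \left(3 + \left(2 - 12\right) - - 10 \left(2 - 12\right)\right) + 43 \left(62 + 83\right) = \left(3 + \left(2 - 12\right) - - 10 \left(2 - 12\right)\right) + 43 \cdot 145 = \left(3 - 10 - \left(-10\right) \left(-10\right)\right) + 6235 = \left(3 - 10 - 100\right) + 6235 = -107 + 6235 = 6128$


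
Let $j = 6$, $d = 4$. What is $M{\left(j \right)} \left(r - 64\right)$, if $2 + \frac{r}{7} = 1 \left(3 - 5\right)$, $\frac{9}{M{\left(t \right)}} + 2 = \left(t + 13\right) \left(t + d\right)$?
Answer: $- \frac{207}{47} \approx -4.4043$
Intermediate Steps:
$M{\left(t \right)} = \frac{9}{-2 + \left(4 + t\right) \left(13 + t\right)}$ ($M{\left(t \right)} = \frac{9}{-2 + \left(t + 13\right) \left(t + 4\right)} = \frac{9}{-2 + \left(13 + t\right) \left(4 + t\right)} = \frac{9}{-2 + \left(4 + t\right) \left(13 + t\right)}$)
$r = -28$ ($r = -14 + 7 \cdot 1 \left(3 - 5\right) = -14 + 7 \cdot 1 \left(-2\right) = -14 + 7 \left(-2\right) = -14 - 14 = -28$)
$M{\left(j \right)} \left(r - 64\right) = \frac{9}{50 + 6^{2} + 17 \cdot 6} \left(-28 - 64\right) = \frac{9}{50 + 36 + 102} \left(-92\right) = \frac{9}{188} \left(-92\right) = - \frac{207}{47}$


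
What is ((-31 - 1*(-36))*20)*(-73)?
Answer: -7300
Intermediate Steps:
((-31 - 1*(-36))*20)*(-73) = ((-31 + 36)*20)*(-73) = (5*20)*(-73) = 100*(-73) = -7300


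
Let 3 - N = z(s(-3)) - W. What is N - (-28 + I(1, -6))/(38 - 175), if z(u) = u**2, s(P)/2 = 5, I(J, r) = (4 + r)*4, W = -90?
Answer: -25655/137 ≈ -187.26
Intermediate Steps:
I(J, r) = 16 + 4*r
s(P) = 10 (s(P) = 2*5 = 10)
N = -187 (N = 3 - (10**2 - 1*(-90)) = 3 - (100 + 90) = 3 - 1*190 = 3 - 190 = -187)
N - (-28 + I(1, -6))/(38 - 175) = -187 - (-28 + (16 + 4*(-6)))/(38 - 175) = -187 - (-28 + (16 - 24))/(-137) = -187 - (-28 - 8)*(-1)/137 = -187 - (-36)*(-1)/137 = -187 - 1*36/137 = -187 - 36/137 = -25655/137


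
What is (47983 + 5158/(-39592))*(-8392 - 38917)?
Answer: -44937347269701/19796 ≈ -2.2700e+9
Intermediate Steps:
(47983 + 5158/(-39592))*(-8392 - 38917) = (47983 + 5158*(-1/39592))*(-47309) = (47983 - 2579/19796)*(-47309) = (949868889/19796)*(-47309) = -44937347269701/19796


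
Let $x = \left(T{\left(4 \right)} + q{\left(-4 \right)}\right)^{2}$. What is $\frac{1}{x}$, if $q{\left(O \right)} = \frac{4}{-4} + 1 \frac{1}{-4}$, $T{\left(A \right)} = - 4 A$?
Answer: $\frac{16}{4761} \approx 0.0033606$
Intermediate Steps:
$q{\left(O \right)} = - \frac{5}{4}$ ($q{\left(O \right)} = 4 \left(- \frac{1}{4}\right) + 1 \left(- \frac{1}{4}\right) = -1 - \frac{1}{4} = - \frac{5}{4}$)
$x = \frac{4761}{16}$ ($x = \left(\left(-4\right) 4 - \frac{5}{4}\right)^{2} = \left(-16 - \frac{5}{4}\right)^{2} = \left(- \frac{69}{4}\right)^{2} = \frac{4761}{16} \approx 297.56$)
$\frac{1}{x} = \frac{1}{\frac{4761}{16}} = \frac{16}{4761}$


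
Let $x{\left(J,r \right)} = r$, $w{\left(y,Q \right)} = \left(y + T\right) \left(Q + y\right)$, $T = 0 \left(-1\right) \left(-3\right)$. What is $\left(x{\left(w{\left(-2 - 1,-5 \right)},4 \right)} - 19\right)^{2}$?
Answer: $225$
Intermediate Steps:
$T = 0$ ($T = 0 \left(-3\right) = 0$)
$w{\left(y,Q \right)} = y \left(Q + y\right)$ ($w{\left(y,Q \right)} = \left(y + 0\right) \left(Q + y\right) = y \left(Q + y\right)$)
$\left(x{\left(w{\left(-2 - 1,-5 \right)},4 \right)} - 19\right)^{2} = \left(4 - 19\right)^{2} = \left(-15\right)^{2} = 225$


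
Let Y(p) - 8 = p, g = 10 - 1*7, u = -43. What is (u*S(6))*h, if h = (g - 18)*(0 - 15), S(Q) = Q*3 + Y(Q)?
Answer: -309600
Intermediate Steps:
g = 3 (g = 10 - 7 = 3)
Y(p) = 8 + p
S(Q) = 8 + 4*Q (S(Q) = Q*3 + (8 + Q) = 3*Q + (8 + Q) = 8 + 4*Q)
h = 225 (h = (3 - 18)*(0 - 15) = -15*(-15) = 225)
(u*S(6))*h = -43*(8 + 4*6)*225 = -43*(8 + 24)*225 = -43*32*225 = -1376*225 = -309600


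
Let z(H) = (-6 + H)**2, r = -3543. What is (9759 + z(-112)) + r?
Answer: 20140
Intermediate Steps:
(9759 + z(-112)) + r = (9759 + (-6 - 112)**2) - 3543 = (9759 + (-118)**2) - 3543 = (9759 + 13924) - 3543 = 23683 - 3543 = 20140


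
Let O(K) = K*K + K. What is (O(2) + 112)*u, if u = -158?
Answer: -18644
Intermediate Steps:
O(K) = K + K**2 (O(K) = K**2 + K = K + K**2)
(O(2) + 112)*u = (2*(1 + 2) + 112)*(-158) = (2*3 + 112)*(-158) = (6 + 112)*(-158) = 118*(-158) = -18644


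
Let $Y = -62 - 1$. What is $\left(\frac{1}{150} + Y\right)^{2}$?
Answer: $\frac{89283601}{22500} \approx 3968.2$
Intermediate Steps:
$Y = -63$ ($Y = -62 - 1 = -63$)
$\left(\frac{1}{150} + Y\right)^{2} = \left(\frac{1}{150} - 63\right)^{2} = \left(- \frac{9449}{150}\right)^{2} = \frac{89283601}{22500}$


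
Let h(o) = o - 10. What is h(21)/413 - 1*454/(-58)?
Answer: 94070/11977 ≈ 7.8542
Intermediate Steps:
h(o) = -10 + o
h(21)/413 - 1*454/(-58) = (-10 + 21)/413 - 1*454/(-58) = 11*(1/413) - 454*(-1/58) = 11/413 + 227/29 = 94070/11977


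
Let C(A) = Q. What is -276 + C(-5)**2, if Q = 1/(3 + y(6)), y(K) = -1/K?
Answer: -79728/289 ≈ -275.88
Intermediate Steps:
y(K) = -1/K
Q = 6/17 (Q = 1/(3 - 1/6) = 1/(17/6) = 6/17 ≈ 0.35294)
C(A) = 6/17
-276 + C(-5)**2 = -276 + (6/17)**2 = -276 + 36/289 = -79728/289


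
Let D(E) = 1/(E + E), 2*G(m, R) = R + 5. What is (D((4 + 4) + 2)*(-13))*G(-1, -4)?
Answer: -13/40 ≈ -0.32500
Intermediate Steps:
G(m, R) = 5/2 + R/2 (G(m, R) = (R + 5)/2 = (5 + R)/2 = 5/2 + R/2)
D(E) = 1/(2*E)
(D((4 + 4) + 2)*(-13))*G(-1, -4) = ((1/(2*((4 + 4) + 2)))*(-13))*(5/2 + (½)*(-4)) = ((1/(2*(8 + 2)))*(-13))*(5/2 - 2) = (((½)/10)*(-13))*(½) = (((½)*(⅒))*(-13))*(½) = ((1/20)*(-13))*(½) = -13/20*½ = -13/40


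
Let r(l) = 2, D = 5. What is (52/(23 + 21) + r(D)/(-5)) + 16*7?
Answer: 6203/55 ≈ 112.78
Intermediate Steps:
(52/(23 + 21) + r(D)/(-5)) + 16*7 = (52/(23 + 21) + 2/(-5)) + 16*7 = (52/44 + 2*(-⅕)) + 112 = (52*(1/44) - ⅖) + 112 = (13/11 - ⅖) + 112 = 43/55 + 112 = 6203/55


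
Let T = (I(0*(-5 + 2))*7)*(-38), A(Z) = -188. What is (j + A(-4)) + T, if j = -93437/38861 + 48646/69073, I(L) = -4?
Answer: 2346835825533/2684245853 ≈ 874.30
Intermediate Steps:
T = 1064 (T = -4*7*(-38) = -28*(-38) = 1064)
j = -4563541695/2684245853 (j = -93437*1/38861 + 48646*(1/69073) = -93437/38861 + 48646/69073 = -4563541695/2684245853 ≈ -1.7001)
(j + A(-4)) + T = (-4563541695/2684245853 - 188) + 1064 = -509201762059/2684245853 + 1064 = 2346835825533/2684245853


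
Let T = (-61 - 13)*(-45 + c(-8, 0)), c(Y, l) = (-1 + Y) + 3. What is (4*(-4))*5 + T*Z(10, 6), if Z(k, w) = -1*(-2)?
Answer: 7468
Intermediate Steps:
c(Y, l) = 2 + Y
Z(k, w) = 2
T = 3774 (T = (-61 - 13)*(-45 + (2 - 8)) = -74*(-45 - 6) = -74*(-51) = 3774)
(4*(-4))*5 + T*Z(10, 6) = (4*(-4))*5 + 3774*2 = -16*5 + 7548 = -80 + 7548 = 7468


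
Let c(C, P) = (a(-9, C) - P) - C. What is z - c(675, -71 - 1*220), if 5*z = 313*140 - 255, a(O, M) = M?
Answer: 8422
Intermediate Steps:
z = 8713 (z = (313*140 - 255)/5 = (43820 - 255)/5 = (1/5)*43565 = 8713)
c(C, P) = -P (c(C, P) = (C - P) - C = -P)
z - c(675, -71 - 1*220) = 8713 - (-1)*(-71 - 1*220) = 8713 - (-1)*(-71 - 220) = 8713 - (-1)*(-291) = 8713 - 1*291 = 8713 - 291 = 8422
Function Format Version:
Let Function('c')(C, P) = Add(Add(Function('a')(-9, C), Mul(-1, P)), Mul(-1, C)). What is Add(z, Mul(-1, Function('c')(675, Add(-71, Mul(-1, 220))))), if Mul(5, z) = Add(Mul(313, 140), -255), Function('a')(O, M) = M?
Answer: 8422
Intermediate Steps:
z = 8713 (z = Mul(Rational(1, 5), Add(Mul(313, 140), -255)) = Mul(Rational(1, 5), Add(43820, -255)) = Mul(Rational(1, 5), 43565) = 8713)
Function('c')(C, P) = Mul(-1, P) (Function('c')(C, P) = Add(Add(C, Mul(-1, P)), Mul(-1, C)) = Mul(-1, P))
Add(z, Mul(-1, Function('c')(675, Add(-71, Mul(-1, 220))))) = Add(8713, Mul(-1, Mul(-1, Add(-71, Mul(-1, 220))))) = Add(8713, Mul(-1, Mul(-1, Add(-71, -220)))) = Add(8713, Mul(-1, Mul(-1, -291))) = Add(8713, Mul(-1, 291)) = Add(8713, -291) = 8422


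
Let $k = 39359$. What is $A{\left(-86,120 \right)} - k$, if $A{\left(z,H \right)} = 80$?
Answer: $-39279$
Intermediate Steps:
$A{\left(-86,120 \right)} - k = 80 - 39359 = -39279$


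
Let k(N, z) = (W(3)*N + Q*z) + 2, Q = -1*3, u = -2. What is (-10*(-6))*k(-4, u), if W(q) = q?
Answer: -240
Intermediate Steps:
Q = -3
k(N, z) = 2 - 3*z + 3*N (k(N, z) = (3*N - 3*z) + 2 = (-3*z + 3*N) + 2 = 2 - 3*z + 3*N)
(-10*(-6))*k(-4, u) = (-10*(-6))*(2 - 3*(-2) + 3*(-4)) = 60*(2 + 6 - 12) = 60*(-4) = -240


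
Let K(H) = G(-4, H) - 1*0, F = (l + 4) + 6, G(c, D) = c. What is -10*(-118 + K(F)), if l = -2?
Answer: 1220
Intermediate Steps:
F = 8 (F = (-2 + 4) + 6 = 2 + 6 = 8)
K(H) = -4 (K(H) = -4 - 1*0 = -4 + 0 = -4)
-10*(-118 + K(F)) = -10*(-118 - 4) = -10*(-122) = 1220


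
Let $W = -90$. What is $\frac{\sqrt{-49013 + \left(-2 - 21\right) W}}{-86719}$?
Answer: $- \frac{i \sqrt{46943}}{86719} \approx - 0.0024985 i$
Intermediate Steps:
$\frac{\sqrt{-49013 + \left(-2 - 21\right) W}}{-86719} = \frac{\sqrt{-49013 + \left(-2 - 21\right) \left(-90\right)}}{-86719} = \sqrt{-49013 - -2070} \left(- \frac{1}{86719}\right) = \sqrt{-49013 + 2070} \left(- \frac{1}{86719}\right) = \sqrt{-46943} \left(- \frac{1}{86719}\right) = i \sqrt{46943} \left(- \frac{1}{86719}\right) = - \frac{i \sqrt{46943}}{86719}$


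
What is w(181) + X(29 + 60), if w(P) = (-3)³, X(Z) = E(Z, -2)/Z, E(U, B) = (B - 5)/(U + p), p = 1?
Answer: -216277/8010 ≈ -27.001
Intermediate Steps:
E(U, B) = (-5 + B)/(1 + U) (E(U, B) = (B - 5)/(U + 1) = (-5 + B)/(1 + U))
X(Z) = -7/(Z*(1 + Z)) (X(Z) = ((-5 - 2)/(1 + Z))/Z = (-7/(1 + Z))/Z = -7/(Z*(1 + Z)))
w(P) = -27
w(181) + X(29 + 60) = -27 - 7/((29 + 60)*(1 + (29 + 60))) = -27 - 7/(89*(1 + 89)) = -27 - 7*1/89/90 = -27 - 7*1/89*1/90 = -27 - 7/8010 = -216277/8010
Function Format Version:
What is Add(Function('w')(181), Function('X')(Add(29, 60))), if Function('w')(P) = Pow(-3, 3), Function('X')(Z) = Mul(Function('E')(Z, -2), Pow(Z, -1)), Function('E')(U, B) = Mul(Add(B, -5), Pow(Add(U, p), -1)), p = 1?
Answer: Rational(-216277, 8010) ≈ -27.001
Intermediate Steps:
Function('E')(U, B) = Mul(Pow(Add(1, U), -1), Add(-5, B)) (Function('E')(U, B) = Mul(Add(B, -5), Pow(Add(U, 1), -1)) = Mul(Add(-5, B), Pow(Add(1, U), -1)) = Mul(Pow(Add(1, U), -1), Add(-5, B)))
Function('X')(Z) = Mul(-7, Pow(Z, -1), Pow(Add(1, Z), -1)) (Function('X')(Z) = Mul(Mul(Pow(Add(1, Z), -1), Add(-5, -2)), Pow(Z, -1)) = Mul(Mul(Pow(Add(1, Z), -1), -7), Pow(Z, -1)) = Mul(Mul(-7, Pow(Add(1, Z), -1)), Pow(Z, -1)) = Mul(-7, Pow(Z, -1), Pow(Add(1, Z), -1)))
Function('w')(P) = -27
Add(Function('w')(181), Function('X')(Add(29, 60))) = Add(-27, Mul(-7, Pow(Add(29, 60), -1), Pow(Add(1, Add(29, 60)), -1))) = Add(-27, Mul(-7, Pow(89, -1), Pow(Add(1, 89), -1))) = Add(-27, Mul(-7, Rational(1, 89), Pow(90, -1))) = Add(-27, Mul(-7, Rational(1, 89), Rational(1, 90))) = Add(-27, Rational(-7, 8010)) = Rational(-216277, 8010)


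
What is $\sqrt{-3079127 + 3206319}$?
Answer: $2 \sqrt{31798} \approx 356.64$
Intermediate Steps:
$\sqrt{-3079127 + 3206319} = \sqrt{127192} = 2 \sqrt{31798}$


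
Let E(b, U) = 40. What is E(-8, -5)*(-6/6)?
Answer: -40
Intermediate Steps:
E(-8, -5)*(-6/6) = 40*(-6/6) = 40*(-6*⅙) = 40*(-1) = -40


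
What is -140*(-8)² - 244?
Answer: -9204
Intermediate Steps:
-140*(-8)² - 244 = -140*64 - 244 = -8960 - 244 = -9204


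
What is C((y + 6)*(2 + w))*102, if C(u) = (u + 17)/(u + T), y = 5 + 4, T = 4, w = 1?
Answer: 6324/49 ≈ 129.06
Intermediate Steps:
y = 9
C(u) = (17 + u)/(4 + u) (C(u) = (u + 17)/(u + 4) = (17 + u)/(4 + u))
C((y + 6)*(2 + w))*102 = ((17 + (9 + 6)*(2 + 1))/(4 + (9 + 6)*(2 + 1)))*102 = ((17 + 15*3)/(4 + 15*3))*102 = ((17 + 45)/(4 + 45))*102 = (62/49)*102 = 6324/49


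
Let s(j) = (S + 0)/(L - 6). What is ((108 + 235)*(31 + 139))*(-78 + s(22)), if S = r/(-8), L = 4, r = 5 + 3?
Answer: -4519025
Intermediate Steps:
r = 8
S = -1 (S = 8/(-8) = 8*(-⅛) = -1)
s(j) = ½ (s(j) = (-1 + 0)/(4 - 6) = -1/(-2) = -1*(-½) = ½)
((108 + 235)*(31 + 139))*(-78 + s(22)) = ((108 + 235)*(31 + 139))*(-78 + ½) = (343*170)*(-155/2) = 58310*(-155/2) = -4519025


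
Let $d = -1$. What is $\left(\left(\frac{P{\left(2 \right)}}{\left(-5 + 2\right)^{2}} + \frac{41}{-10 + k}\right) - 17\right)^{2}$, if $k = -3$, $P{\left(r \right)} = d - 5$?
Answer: $\frac{659344}{1521} \approx 433.49$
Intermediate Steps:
$P{\left(r \right)} = -6$ ($P{\left(r \right)} = -1 - 5 = -6$)
$\left(\left(\frac{P{\left(2 \right)}}{\left(-5 + 2\right)^{2}} + \frac{41}{-10 + k}\right) - 17\right)^{2} = \left(\left(- \frac{6}{\left(-5 + 2\right)^{2}} + \frac{41}{-10 - 3}\right) - 17\right)^{2} = \left(\left(- \frac{6}{\left(-3\right)^{2}} + \frac{41}{-13}\right) - 17\right)^{2} = \left(\left(- \frac{6}{9} + 41 \left(- \frac{1}{13}\right)\right) - 17\right)^{2} = \left(\left(\left(-6\right) \frac{1}{9} - \frac{41}{13}\right) - 17\right)^{2} = \left(\left(- \frac{2}{3} - \frac{41}{13}\right) - 17\right)^{2} = \left(- \frac{149}{39} - 17\right)^{2} = \left(- \frac{812}{39}\right)^{2} = \frac{659344}{1521}$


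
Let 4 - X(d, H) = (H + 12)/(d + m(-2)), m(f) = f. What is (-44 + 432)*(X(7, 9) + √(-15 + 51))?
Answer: 11252/5 ≈ 2250.4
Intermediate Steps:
X(d, H) = 4 - (12 + H)/(-2 + d) (X(d, H) = 4 - (H + 12)/(d - 2) = 4 - (12 + H)/(-2 + d))
(-44 + 432)*(X(7, 9) + √(-15 + 51)) = (-44 + 432)*((-20 - 1*9 + 4*7)/(-2 + 7) + √(-15 + 51)) = 388*((-20 - 9 + 28)/5 + √36) = 388*((⅕)*(-1) + 6) = 388*(-⅕ + 6) = 388*(29/5) = 11252/5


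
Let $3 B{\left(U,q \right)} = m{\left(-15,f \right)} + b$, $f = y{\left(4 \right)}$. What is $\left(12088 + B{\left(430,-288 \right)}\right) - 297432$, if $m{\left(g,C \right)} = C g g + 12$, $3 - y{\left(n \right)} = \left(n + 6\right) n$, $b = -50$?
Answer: $- \frac{864395}{3} \approx -2.8813 \cdot 10^{5}$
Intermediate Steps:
$y{\left(n \right)} = 3 - n \left(6 + n\right)$ ($y{\left(n \right)} = 3 - \left(n + 6\right) n = 3 - \left(6 + n\right) n = 3 - n \left(6 + n\right)$)
$f = -37$ ($f = 3 - 4^{2} - 24 = 3 - 16 - 24 = -37$)
$m{\left(g,C \right)} = 12 + C g^{2}$ ($m{\left(g,C \right)} = C g^{2} + 12 = 12 + C g^{2}$)
$B{\left(U,q \right)} = - \frac{8363}{3}$ ($B{\left(U,q \right)} = \frac{\left(12 - 37 \left(-15\right)^{2}\right) - 50}{3} = \frac{\left(12 - 8325\right) - 50}{3} = \frac{-8313 - 50}{3} = \frac{1}{3} \left(-8363\right) = - \frac{8363}{3}$)
$\left(12088 + B{\left(430,-288 \right)}\right) - 297432 = \left(12088 - \frac{8363}{3}\right) - 297432 = \frac{27901}{3} - 297432 = - \frac{864395}{3}$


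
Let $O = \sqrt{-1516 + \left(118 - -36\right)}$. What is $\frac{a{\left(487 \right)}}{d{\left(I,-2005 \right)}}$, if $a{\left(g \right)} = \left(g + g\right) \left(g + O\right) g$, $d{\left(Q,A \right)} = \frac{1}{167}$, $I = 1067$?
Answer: $38577435202 + 79214446 i \sqrt{1362} \approx 3.8577 \cdot 10^{10} + 2.9234 \cdot 10^{9} i$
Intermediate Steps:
$d{\left(Q,A \right)} = \frac{1}{167}$
$O = i \sqrt{1362}$ ($O = \sqrt{-1516 + \left(118 + 36\right)} = \sqrt{-1516 + 154} = \sqrt{-1362} = i \sqrt{1362} \approx 36.905 i$)
$a{\left(g \right)} = 2 g^{2} \left(g + i \sqrt{1362}\right)$ ($a{\left(g \right)} = \left(g + g\right) \left(g + i \sqrt{1362}\right) g = 2 g \left(g + i \sqrt{1362}\right) g = 2 g^{2} \left(g + i \sqrt{1362}\right)$)
$\frac{a{\left(487 \right)}}{d{\left(I,-2005 \right)}} = 2 \cdot 487^{2} \left(487 + i \sqrt{1362}\right) \frac{1}{\frac{1}{167}} = 2 \cdot 237169 \left(487 + i \sqrt{1362}\right) 167 = \left(231002606 + 474338 i \sqrt{1362}\right) 167 = 38577435202 + 79214446 i \sqrt{1362}$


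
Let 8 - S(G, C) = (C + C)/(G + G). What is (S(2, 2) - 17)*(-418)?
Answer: 4180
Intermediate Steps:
S(G, C) = 8 - C/G (S(G, C) = 8 - (C + C)/(G + G) = 8 - 2*C/(2*G) = 8 - 2*C*1/(2*G) = 8 - C/G)
(S(2, 2) - 17)*(-418) = ((8 - 1*2/2) - 17)*(-418) = ((8 - 1*2*½) - 17)*(-418) = ((8 - 1) - 17)*(-418) = (7 - 17)*(-418) = -10*(-418) = 4180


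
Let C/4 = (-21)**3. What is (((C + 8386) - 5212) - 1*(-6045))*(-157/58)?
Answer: 4368525/58 ≈ 75319.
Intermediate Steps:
C = -37044 (C = 4*(-21)**3 = 4*(-9261) = -37044)
(((C + 8386) - 5212) - 1*(-6045))*(-157/58) = (((-37044 + 8386) - 5212) - 1*(-6045))*(-157/58) = ((-28658 - 5212) + 6045)*(-157*1/58) = (-33870 + 6045)*(-157/58) = -27825*(-157/58) = 4368525/58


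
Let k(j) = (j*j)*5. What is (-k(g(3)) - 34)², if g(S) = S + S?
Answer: 45796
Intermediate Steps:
g(S) = 2*S
k(j) = 5*j² (k(j) = j²*5 = 5*j²)
(-k(g(3)) - 34)² = (-5*(2*3)² - 34)² = (-5*6² - 34)² = (-5*36 - 34)² = (-1*180 - 34)² = (-180 - 34)² = (-214)² = 45796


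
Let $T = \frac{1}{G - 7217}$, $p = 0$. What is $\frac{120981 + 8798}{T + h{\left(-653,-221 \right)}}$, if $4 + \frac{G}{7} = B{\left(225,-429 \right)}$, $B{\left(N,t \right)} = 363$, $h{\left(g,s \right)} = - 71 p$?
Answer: $-610480416$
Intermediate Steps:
$h{\left(g,s \right)} = 0$ ($h{\left(g,s \right)} = \left(-71\right) 0 = 0$)
$G = 2513$ ($G = -28 + 7 \cdot 363 = -28 + 2541 = 2513$)
$T = - \frac{1}{4704}$ ($T = \frac{1}{2513 - 7217} = \frac{1}{-4704} = - \frac{1}{4704} \approx -0.00021259$)
$\frac{120981 + 8798}{T + h{\left(-653,-221 \right)}} = \frac{120981 + 8798}{- \frac{1}{4704} + 0} = \frac{129779}{- \frac{1}{4704}} = 129779 \left(-4704\right) = -610480416$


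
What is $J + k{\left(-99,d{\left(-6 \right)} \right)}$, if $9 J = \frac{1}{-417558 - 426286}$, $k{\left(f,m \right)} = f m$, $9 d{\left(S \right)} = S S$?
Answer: $- \frac{3007460017}{7594596} \approx -396.0$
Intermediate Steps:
$d{\left(S \right)} = \frac{S^{2}}{9}$ ($d{\left(S \right)} = \frac{S S}{9} = \frac{S^{2}}{9}$)
$J = - \frac{1}{7594596}$ ($J = \frac{1}{9 \left(-417558 - 426286\right)} = \frac{1}{9 \left(-843844\right)} = \frac{1}{9} \left(- \frac{1}{843844}\right) = - \frac{1}{7594596} \approx -1.3167 \cdot 10^{-7}$)
$J + k{\left(-99,d{\left(-6 \right)} \right)} = - \frac{1}{7594596} - 99 \frac{\left(-6\right)^{2}}{9} = - \frac{1}{7594596} - 99 \cdot \frac{1}{9} \cdot 36 = - \frac{1}{7594596} - 396 = - \frac{3007460017}{7594596}$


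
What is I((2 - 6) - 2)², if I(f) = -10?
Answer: 100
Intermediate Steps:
I((2 - 6) - 2)² = (-10)² = 100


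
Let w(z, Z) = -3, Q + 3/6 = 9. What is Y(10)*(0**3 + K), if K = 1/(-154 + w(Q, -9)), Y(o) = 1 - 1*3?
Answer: 2/157 ≈ 0.012739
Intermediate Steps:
Q = 17/2 (Q = -1/2 + 9 = 17/2 ≈ 8.5000)
Y(o) = -2 (Y(o) = 1 - 3 = -2)
K = -1/157 (K = 1/(-154 - 3) = 1/(-157) = -1/157 ≈ -0.0063694)
Y(10)*(0**3 + K) = -2*(0**3 - 1/157) = -2*(0 - 1/157) = -2*(-1/157) = 2/157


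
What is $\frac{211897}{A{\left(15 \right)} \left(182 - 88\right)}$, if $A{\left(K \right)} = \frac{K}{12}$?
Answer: $\frac{423794}{235} \approx 1803.4$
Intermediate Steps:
$A{\left(K \right)} = \frac{K}{12}$ ($A{\left(K \right)} = K \frac{1}{12} = \frac{K}{12}$)
$\frac{211897}{A{\left(15 \right)} \left(182 - 88\right)} = \frac{211897}{\frac{1}{12} \cdot 15 \left(182 - 88\right)} = \frac{211897}{\frac{5}{4} \cdot 94} = \frac{211897}{\frac{235}{2}} = 211897 \cdot \frac{2}{235} = \frac{423794}{235}$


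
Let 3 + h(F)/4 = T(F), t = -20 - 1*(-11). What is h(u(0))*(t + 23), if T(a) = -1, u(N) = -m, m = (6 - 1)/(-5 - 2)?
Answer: -224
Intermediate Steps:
m = -5/7 (m = 5/(-7) = 5*(-⅐) = -5/7 ≈ -0.71429)
u(N) = 5/7 (u(N) = -1*(-5/7) = 5/7)
t = -9 (t = -20 + 11 = -9)
h(F) = -16 (h(F) = -12 + 4*(-1) = -12 - 4 = -16)
h(u(0))*(t + 23) = -16*(-9 + 23) = -16*14 = -224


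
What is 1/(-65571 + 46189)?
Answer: -1/19382 ≈ -5.1594e-5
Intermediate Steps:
1/(-65571 + 46189) = 1/(-19382) = -1/19382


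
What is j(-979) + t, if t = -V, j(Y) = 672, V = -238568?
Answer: 239240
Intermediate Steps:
t = 238568 (t = -1*(-238568) = 238568)
j(-979) + t = 672 + 238568 = 239240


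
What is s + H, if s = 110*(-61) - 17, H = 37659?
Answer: 30932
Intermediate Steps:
s = -6727 (s = -6710 - 17 = -6727)
s + H = -6727 + 37659 = 30932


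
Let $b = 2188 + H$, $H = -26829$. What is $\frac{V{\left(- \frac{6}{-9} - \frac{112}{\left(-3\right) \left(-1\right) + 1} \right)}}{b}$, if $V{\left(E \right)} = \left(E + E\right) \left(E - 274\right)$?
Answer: $- \frac{3616}{5409} \approx -0.66852$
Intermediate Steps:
$V{\left(E \right)} = 2 E \left(-274 + E\right)$
$b = -24641$ ($b = 2188 - 26829 = -24641$)
$\frac{V{\left(- \frac{6}{-9} - \frac{112}{\left(-3\right) \left(-1\right) + 1} \right)}}{b} = \frac{2 \left(- \frac{6}{-9} - \frac{112}{\left(-3\right) \left(-1\right) + 1}\right) \left(-274 - \left(- \frac{2}{3} + \frac{112}{\left(-3\right) \left(-1\right) + 1}\right)\right)}{-24641} = 2 \left(\left(-6\right) \left(- \frac{1}{9}\right) - \frac{112}{3 + 1}\right) \left(-274 - \left(- \frac{2}{3} + \frac{112}{3 + 1}\right)\right) \left(- \frac{1}{24641}\right) = 2 \left(\frac{2}{3} - \frac{112}{4}\right) \left(-274 + \left(\frac{2}{3} - \frac{112}{4}\right)\right) \left(- \frac{1}{24641}\right) = 2 \left(\frac{2}{3} - 28\right) \left(-274 + \left(\frac{2}{3} - 28\right)\right) \left(- \frac{1}{24641}\right) = 2 \left(- \frac{82}{3}\right) \left(-274 - \frac{82}{3}\right) \left(- \frac{1}{24641}\right) = 2 \left(- \frac{82}{3}\right) \left(- \frac{904}{3}\right) \left(- \frac{1}{24641}\right) = \frac{148256}{9} \left(- \frac{1}{24641}\right) = - \frac{3616}{5409}$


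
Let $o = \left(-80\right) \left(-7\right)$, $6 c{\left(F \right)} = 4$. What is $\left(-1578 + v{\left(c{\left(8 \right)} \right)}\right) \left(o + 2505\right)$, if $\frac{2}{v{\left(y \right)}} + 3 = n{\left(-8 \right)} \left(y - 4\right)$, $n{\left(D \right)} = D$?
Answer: $- \frac{343378080}{71} \approx -4.8363 \cdot 10^{6}$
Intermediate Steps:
$c{\left(F \right)} = \frac{2}{3}$ ($c{\left(F \right)} = \frac{1}{6} \cdot 4 = \frac{2}{3}$)
$o = 560$
$v{\left(y \right)} = \frac{2}{29 - 8 y}$ ($v{\left(y \right)} = \frac{2}{-3 - 8 \left(y - 4\right)} = \frac{2}{-3 - 8 \left(-4 + y\right)} = \frac{2}{-3 - \left(-32 + 8 y\right)} = \frac{2}{29 - 8 y}$)
$\left(-1578 + v{\left(c{\left(8 \right)} \right)}\right) \left(o + 2505\right) = \left(-1578 + \frac{2}{29 - \frac{16}{3}}\right) \left(560 + 2505\right) = \left(-1578 + \frac{2}{29 - \frac{16}{3}}\right) 3065 = \left(-1578 + \frac{2}{\frac{71}{3}}\right) 3065 = \left(-1578 + 2 \cdot \frac{3}{71}\right) 3065 = \left(-1578 + \frac{6}{71}\right) 3065 = \left(- \frac{112032}{71}\right) 3065 = - \frac{343378080}{71}$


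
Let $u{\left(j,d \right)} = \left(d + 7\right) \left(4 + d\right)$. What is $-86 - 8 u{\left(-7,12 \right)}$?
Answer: $-2518$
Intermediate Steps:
$u{\left(j,d \right)} = \left(4 + d\right) \left(7 + d\right)$ ($u{\left(j,d \right)} = \left(7 + d\right) \left(4 + d\right) = \left(4 + d\right) \left(7 + d\right)$)
$-86 - 8 u{\left(-7,12 \right)} = -86 - 8 \left(28 + 12^{2} + 11 \cdot 12\right) = -86 - 8 \left(28 + 144 + 132\right) = -86 - 2432 = -2518$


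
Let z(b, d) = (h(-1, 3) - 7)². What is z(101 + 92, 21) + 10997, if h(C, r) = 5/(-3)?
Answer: 99649/9 ≈ 11072.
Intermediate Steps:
h(C, r) = -5/3 (h(C, r) = 5*(-⅓) = -5/3)
z(b, d) = 676/9 (z(b, d) = (-5/3 - 7)² = (-26/3)² = 676/9)
z(101 + 92, 21) + 10997 = 676/9 + 10997 = 99649/9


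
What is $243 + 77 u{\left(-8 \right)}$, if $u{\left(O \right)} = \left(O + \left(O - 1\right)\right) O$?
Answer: $10715$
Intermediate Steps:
$u{\left(O \right)} = O \left(-1 + 2 O\right)$ ($u{\left(O \right)} = \left(O + \left(O - 1\right)\right) O = \left(O + \left(-1 + O\right)\right) O = \left(-1 + 2 O\right) O = O \left(-1 + 2 O\right)$)
$243 + 77 u{\left(-8 \right)} = 243 + 77 \left(- 8 \left(-1 + 2 \left(-8\right)\right)\right) = 243 + 77 \left(- 8 \left(-1 - 16\right)\right) = 243 + 77 \left(\left(-8\right) \left(-17\right)\right) = 243 + 77 \cdot 136 = 243 + 10472 = 10715$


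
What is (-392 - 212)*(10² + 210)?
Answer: -187240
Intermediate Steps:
(-392 - 212)*(10² + 210) = -604*(100 + 210) = -604*310 = -187240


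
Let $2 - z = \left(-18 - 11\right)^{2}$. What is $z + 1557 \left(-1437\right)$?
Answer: $-2238248$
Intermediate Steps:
$z = -839$ ($z = 2 - \left(-18 - 11\right)^{2} = 2 - \left(-29\right)^{2} = 2 - 841 = -839$)
$z + 1557 \left(-1437\right) = -839 + 1557 \left(-1437\right) = -839 - 2237409 = -2238248$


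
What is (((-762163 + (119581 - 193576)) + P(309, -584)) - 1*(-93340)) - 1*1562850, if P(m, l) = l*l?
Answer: -1964612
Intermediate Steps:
P(m, l) = l**2
(((-762163 + (119581 - 193576)) + P(309, -584)) - 1*(-93340)) - 1*1562850 = (((-762163 + (119581 - 193576)) + (-584)**2) - 1*(-93340)) - 1*1562850 = (((-762163 - 73995) + 341056) + 93340) - 1562850 = ((-836158 + 341056) + 93340) - 1562850 = (-495102 + 93340) - 1562850 = -401762 - 1562850 = -1964612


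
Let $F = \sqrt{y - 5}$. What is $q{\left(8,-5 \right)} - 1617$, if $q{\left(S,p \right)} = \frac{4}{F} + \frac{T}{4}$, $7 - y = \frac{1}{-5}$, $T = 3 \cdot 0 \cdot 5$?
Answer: $-1617 + \frac{4 \sqrt{55}}{11} \approx -1614.3$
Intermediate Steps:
$T = 0$ ($T = 0 \cdot 5 = 0$)
$y = \frac{36}{5}$ ($y = 7 - \frac{1}{-5} = 7 - - \frac{1}{5} = 7 + \frac{1}{5} = \frac{36}{5} \approx 7.2$)
$F = \frac{\sqrt{55}}{5}$ ($F = \sqrt{\frac{36}{5} - 5} = \sqrt{\frac{11}{5}} = \frac{\sqrt{55}}{5} \approx 1.4832$)
$q{\left(S,p \right)} = \frac{4 \sqrt{55}}{11}$ ($q{\left(S,p \right)} = \frac{4}{\frac{1}{5} \sqrt{55}} + \frac{0}{4} = 4 \frac{\sqrt{55}}{11} + 0 \cdot \frac{1}{4} = \frac{4 \sqrt{55}}{11} + 0 = \frac{4 \sqrt{55}}{11}$)
$q{\left(8,-5 \right)} - 1617 = \frac{4 \sqrt{55}}{11} - 1617 = -1617 + \frac{4 \sqrt{55}}{11}$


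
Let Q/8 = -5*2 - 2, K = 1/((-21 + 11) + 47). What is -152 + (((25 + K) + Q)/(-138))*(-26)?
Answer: -422194/2553 ≈ -165.37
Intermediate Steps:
K = 1/37 (K = 1/(-10 + 47) = 1/37 ≈ 0.027027)
Q = -96 (Q = 8*(-5*2 - 2) = 8*(-10 - 2) = 8*(-12) = -96)
-152 + (((25 + K) + Q)/(-138))*(-26) = -152 + (((25 + 1/37) - 96)/(-138))*(-26) = -152 + ((926/37 - 96)*(-1/138))*(-26) = -152 - 2626/37*(-1/138)*(-26) = -152 + (1313/2553)*(-26) = -152 - 34138/2553 = -422194/2553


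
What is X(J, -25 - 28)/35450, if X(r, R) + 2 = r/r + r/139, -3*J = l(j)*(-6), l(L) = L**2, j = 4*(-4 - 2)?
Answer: 1013/4927550 ≈ 0.00020558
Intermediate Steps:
j = -24 (j = 4*(-6) = -24)
J = 1152 (J = -(-24)**2*(-6)/3 = -192*(-6) = -1/3*(-3456) = 1152)
X(r, R) = -1 + r/139 (X(r, R) = -2 + (r/r + r/139) = -2 + (1 + r*(1/139)) = -2 + (1 + r/139) = -1 + r/139)
X(J, -25 - 28)/35450 = (-1 + (1/139)*1152)/35450 = (-1 + 1152/139)*(1/35450) = (1013/139)*(1/35450) = 1013/4927550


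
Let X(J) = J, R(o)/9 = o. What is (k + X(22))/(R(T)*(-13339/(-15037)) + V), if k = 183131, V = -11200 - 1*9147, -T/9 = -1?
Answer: -2754071661/304877380 ≈ -9.0334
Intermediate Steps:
T = 9 (T = -9*(-1) = 9)
R(o) = 9*o
V = -20347 (V = -11200 - 9147 = -20347)
(k + X(22))/(R(T)*(-13339/(-15037)) + V) = (183131 + 22)/((9*9)*(-13339/(-15037)) - 20347) = 183153/(81*(-13339*(-1/15037)) - 20347) = 183153/(81*(13339/15037) - 20347) = 183153/(1080459/15037 - 20347) = 183153/(-304877380/15037) = 183153*(-15037/304877380) = -2754071661/304877380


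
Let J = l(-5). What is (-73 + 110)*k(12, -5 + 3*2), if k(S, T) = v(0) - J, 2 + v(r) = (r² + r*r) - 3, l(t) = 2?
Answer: -259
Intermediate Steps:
v(r) = -5 + 2*r² (v(r) = -2 + ((r² + r*r) - 3) = -2 + ((r² + r²) - 3) = -2 + (2*r² - 3) = -2 + (-3 + 2*r²) = -5 + 2*r²)
J = 2
k(S, T) = -7 (k(S, T) = (-5 + 2*0²) - 1*2 = (-5 + 2*0) - 2 = (-5 + 0) - 2 = -5 - 2 = -7)
(-73 + 110)*k(12, -5 + 3*2) = (-73 + 110)*(-7) = 37*(-7) = -259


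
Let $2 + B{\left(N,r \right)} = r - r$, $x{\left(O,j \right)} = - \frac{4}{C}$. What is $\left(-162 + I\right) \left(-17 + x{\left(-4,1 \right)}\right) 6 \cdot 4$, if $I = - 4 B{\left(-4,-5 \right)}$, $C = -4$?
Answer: $59136$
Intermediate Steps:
$x{\left(O,j \right)} = 1$ ($x{\left(O,j \right)} = - \frac{4}{-4} = \left(-4\right) \left(- \frac{1}{4}\right) = 1$)
$B{\left(N,r \right)} = -2$ ($B{\left(N,r \right)} = -2 + \left(r - r\right) = -2 + 0 = -2$)
$I = 8$ ($I = \left(-4\right) \left(-2\right) = 8$)
$\left(-162 + I\right) \left(-17 + x{\left(-4,1 \right)}\right) 6 \cdot 4 = \left(-162 + 8\right) \left(-17 + 1\right) 6 \cdot 4 = - 154 \left(\left(-16\right) 24\right) = \left(-154\right) \left(-384\right) = 59136$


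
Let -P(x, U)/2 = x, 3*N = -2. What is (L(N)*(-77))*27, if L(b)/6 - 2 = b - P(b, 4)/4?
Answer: -12474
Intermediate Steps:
N = -2/3 (N = (1/3)*(-2) = -2/3 ≈ -0.66667)
P(x, U) = -2*x
L(b) = 12 + 9*b (L(b) = 12 + 6*(b - (-2*b)/4) = 12 + 6*(b - (-1)*b/2) = 12 + 6*(b + b/2) = 12 + 6*(3*b/2) = 12 + 9*b)
(L(N)*(-77))*27 = ((12 + 9*(-2/3))*(-77))*27 = ((12 - 6)*(-77))*27 = (6*(-77))*27 = -462*27 = -12474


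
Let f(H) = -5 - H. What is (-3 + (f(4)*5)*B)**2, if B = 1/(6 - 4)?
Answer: 2601/4 ≈ 650.25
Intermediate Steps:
B = 1/2 ≈ 0.50000
(-3 + (f(4)*5)*B)**2 = (-3 + ((-5 - 1*4)*5)*(1/2))**2 = (-3 + ((-5 - 4)*5)*(1/2))**2 = (-3 - 9*5*(1/2))**2 = (-3 - 45*1/2)**2 = (-3 - 45/2)**2 = (-51/2)**2 = 2601/4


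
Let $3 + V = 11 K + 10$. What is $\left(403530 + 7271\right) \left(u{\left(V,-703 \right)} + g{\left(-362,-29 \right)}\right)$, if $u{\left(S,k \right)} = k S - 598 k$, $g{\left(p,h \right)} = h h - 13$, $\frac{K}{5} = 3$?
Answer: $123366005106$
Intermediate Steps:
$K = 15$ ($K = 5 \cdot 3 = 15$)
$V = 172$ ($V = -3 + \left(11 \cdot 15 + 10\right) = -3 + \left(165 + 10\right) = -3 + 175 = 172$)
$g{\left(p,h \right)} = -13 + h^{2}$ ($g{\left(p,h \right)} = h^{2} - 13 = -13 + h^{2}$)
$u{\left(S,k \right)} = - 598 k + S k$ ($u{\left(S,k \right)} = S k - 598 k = - 598 k + S k$)
$\left(403530 + 7271\right) \left(u{\left(V,-703 \right)} + g{\left(-362,-29 \right)}\right) = \left(403530 + 7271\right) \left(- 703 \left(-598 + 172\right) - \left(13 - \left(-29\right)^{2}\right)\right) = 410801 \left(\left(-703\right) \left(-426\right) + \left(-13 + 841\right)\right) = 410801 \left(299478 + 828\right) = 410801 \cdot 300306 = 123366005106$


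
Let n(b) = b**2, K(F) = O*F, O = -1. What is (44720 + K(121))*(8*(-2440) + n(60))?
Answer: -710016080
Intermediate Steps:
K(F) = -F
(44720 + K(121))*(8*(-2440) + n(60)) = (44720 - 1*121)*(8*(-2440) + 60**2) = (44720 - 121)*(-19520 + 3600) = 44599*(-15920) = -710016080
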